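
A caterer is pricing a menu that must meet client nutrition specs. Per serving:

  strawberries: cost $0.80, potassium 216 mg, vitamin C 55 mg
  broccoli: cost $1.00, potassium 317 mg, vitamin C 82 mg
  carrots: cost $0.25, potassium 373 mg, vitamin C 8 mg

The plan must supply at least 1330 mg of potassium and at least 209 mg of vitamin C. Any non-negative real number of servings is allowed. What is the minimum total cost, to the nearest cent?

$2.78

At the optimum either one food covers both requirements or two foods hit both targets exactly; no other combination can be cheaper.
strawberries only: max(1330/216, 209/55) = 6.157 servings → $4.93.
broccoli only: max(1330/317, 209/82) = 4.196 servings → $4.20.
carrots only: max(1330/373, 209/8) = 26.12 servings → $6.53.
strawberries + broccoli: the both-tight solution has a negative serving — not a feasible corner.
strawberries + carrots with both tight: 3.583 servings and 1.491 servings → $3.24.
broccoli + carrots with both tight: 2.4 servings and 1.526 servings → $2.78.
So the least-cost plan costs $2.78.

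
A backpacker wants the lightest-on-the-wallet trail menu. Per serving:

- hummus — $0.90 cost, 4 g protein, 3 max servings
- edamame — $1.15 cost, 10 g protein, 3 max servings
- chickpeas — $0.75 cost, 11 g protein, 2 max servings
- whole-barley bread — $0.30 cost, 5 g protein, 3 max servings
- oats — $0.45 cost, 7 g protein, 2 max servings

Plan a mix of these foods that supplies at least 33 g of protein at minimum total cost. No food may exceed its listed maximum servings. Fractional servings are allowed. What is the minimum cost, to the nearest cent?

$2.07

Cost per g of protein: whole-barley bread $0.0600, oats $0.0643, chickpeas $0.0682, edamame $0.1150, hummus $0.2250.
Take 3 servings of whole-barley bread: +15.0 g protein for $0.90 (total $0.90, still need 18.0 g).
Take 2 servings of oats: +14.0 g protein for $0.90 (total $1.80, still need 4.0 g).
Take 0.3636 servings of chickpeas: +4.0 g protein for $0.27 (total $2.07, still need 0.0 g).
Greedy by cheapest-per-g is optimal for a single linear constraint, so the minimum cost is $2.07.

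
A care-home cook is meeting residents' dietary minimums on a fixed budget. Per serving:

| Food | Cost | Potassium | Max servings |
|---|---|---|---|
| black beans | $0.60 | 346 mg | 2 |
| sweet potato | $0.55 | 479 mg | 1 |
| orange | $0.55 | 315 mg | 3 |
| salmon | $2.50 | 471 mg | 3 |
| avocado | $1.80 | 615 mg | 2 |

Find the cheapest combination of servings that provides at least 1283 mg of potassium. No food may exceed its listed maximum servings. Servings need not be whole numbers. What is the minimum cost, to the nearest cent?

Cost per mg of potassium: sweet potato $0.0011, black beans $0.0017, orange $0.0017, avocado $0.0029, salmon $0.0053.
Take 1 serving of sweet potato: +479.0 mg potassium for $0.55 (total $0.55, still need 804.0 mg).
Take 2 servings of black beans: +692.0 mg potassium for $1.20 (total $1.75, still need 112.0 mg).
Take 0.3556 servings of orange: +112.0 mg potassium for $0.20 (total $1.95, still need 0.0 mg).
Filling from the cheapest source first is optimal under one linear minimum: $1.95.

$1.95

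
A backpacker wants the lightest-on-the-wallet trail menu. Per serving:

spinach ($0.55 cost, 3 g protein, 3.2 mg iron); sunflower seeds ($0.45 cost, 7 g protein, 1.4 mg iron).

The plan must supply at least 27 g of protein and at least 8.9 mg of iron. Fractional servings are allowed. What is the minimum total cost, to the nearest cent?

$2.22

With two linear requirements the optimum uses one or two foods; enumerate the corners.
spinach only: max(27/3, 8.9/3.2) = 9 servings → $4.95.
sunflower seeds only: max(27/7, 8.9/1.4) = 6.357 servings → $2.86.
spinach + sunflower seeds with both tight: 1.346 servings and 3.28 servings → $2.22.
Cheapest feasible corner: $2.22.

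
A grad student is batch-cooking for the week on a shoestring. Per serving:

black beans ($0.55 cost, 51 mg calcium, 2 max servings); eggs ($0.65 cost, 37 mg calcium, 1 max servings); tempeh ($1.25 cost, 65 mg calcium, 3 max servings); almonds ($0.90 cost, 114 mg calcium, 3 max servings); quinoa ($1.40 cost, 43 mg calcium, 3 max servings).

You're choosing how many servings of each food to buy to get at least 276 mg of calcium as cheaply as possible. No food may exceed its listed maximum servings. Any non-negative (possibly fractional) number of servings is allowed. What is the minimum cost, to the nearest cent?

$2.18

Cost per mg of calcium: almonds $0.0079, black beans $0.0108, eggs $0.0176, tempeh $0.0192, quinoa $0.0326.
Take 2.421 servings of almonds: +276.0 mg calcium for $2.18 (total $2.18, still need 0.0 mg).
Filling from the cheapest source first is optimal under one linear minimum: $2.18.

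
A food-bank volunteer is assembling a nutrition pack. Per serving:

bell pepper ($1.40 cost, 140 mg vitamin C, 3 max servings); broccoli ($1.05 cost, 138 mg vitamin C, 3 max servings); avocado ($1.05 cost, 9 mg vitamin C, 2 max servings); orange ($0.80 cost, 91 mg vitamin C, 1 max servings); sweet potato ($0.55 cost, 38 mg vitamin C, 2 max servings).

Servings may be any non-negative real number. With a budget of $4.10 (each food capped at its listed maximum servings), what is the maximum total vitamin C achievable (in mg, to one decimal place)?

Vitamin C per dollar: broccoli 131.4, orange 113.8, bell pepper 100, sweet potato 69.09, avocado 8.571.
Take 3 servings of broccoli: spends $3.15, +414.0 mg vitamin C (running total 414.0 mg).
Take 1 serving of orange: spends $0.80, +91.0 mg vitamin C (running total 505.0 mg).
Take 0.1071 servings of bell pepper: spends $0.15, +15.0 mg vitamin C (running total 520.0 mg).
Greedy by best ratio exhausts the cost allowance optimally: 520.0 mg.

520.0 mg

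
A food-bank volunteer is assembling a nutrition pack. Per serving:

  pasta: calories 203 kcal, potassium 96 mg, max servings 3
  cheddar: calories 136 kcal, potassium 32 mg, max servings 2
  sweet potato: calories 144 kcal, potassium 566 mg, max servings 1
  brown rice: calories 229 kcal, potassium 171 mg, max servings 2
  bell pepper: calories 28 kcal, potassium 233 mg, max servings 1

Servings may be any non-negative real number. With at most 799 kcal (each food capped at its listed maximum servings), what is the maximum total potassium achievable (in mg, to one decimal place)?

1220.9 mg

Potassium per kcal: bell pepper 8.321, sweet potato 3.931, brown rice 0.7467, pasta 0.4729, cheddar 0.2353.
Take 1 serving of bell pepper: uses 28 kcal, +233.0 mg potassium (running total 233.0 mg).
Take 1 serving of sweet potato: uses 144 kcal, +566.0 mg potassium (running total 799.0 mg).
Take 2 servings of brown rice: uses 458 kcal, +342.0 mg potassium (running total 1141.0 mg).
Take 0.8325 servings of pasta: uses 169 kcal, +79.9 mg potassium (running total 1220.9 mg).
Filling greedily by potassium-per-kcal is optimal for one linear limit, giving 1220.9 mg.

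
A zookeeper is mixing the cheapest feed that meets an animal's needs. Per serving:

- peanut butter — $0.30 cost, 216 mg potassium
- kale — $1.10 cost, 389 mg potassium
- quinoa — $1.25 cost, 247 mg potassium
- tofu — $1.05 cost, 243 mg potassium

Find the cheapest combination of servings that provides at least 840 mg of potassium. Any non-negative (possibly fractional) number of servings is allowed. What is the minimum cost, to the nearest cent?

Cost per mg of potassium: peanut butter $0.0014, kale $0.0028, tofu $0.0043, quinoa $0.0051.
With no serving limits, use only peanut butter: 840 mg / 216 mg = 3.889 servings × $0.30 = $1.17.

$1.17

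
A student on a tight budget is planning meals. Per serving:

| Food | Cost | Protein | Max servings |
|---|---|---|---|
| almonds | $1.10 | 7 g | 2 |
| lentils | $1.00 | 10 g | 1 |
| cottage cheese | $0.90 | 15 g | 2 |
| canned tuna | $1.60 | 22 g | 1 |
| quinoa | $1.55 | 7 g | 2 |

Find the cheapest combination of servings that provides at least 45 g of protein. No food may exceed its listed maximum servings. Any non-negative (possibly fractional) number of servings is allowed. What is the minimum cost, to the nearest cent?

Cost per g of protein: cottage cheese $0.0600, canned tuna $0.0727, lentils $0.1000, almonds $0.1571, quinoa $0.2214.
Take 2 servings of cottage cheese: +30.0 g protein for $1.80 (total $1.80, still need 15.0 g).
Take 0.6818 servings of canned tuna: +15.0 g protein for $1.09 (total $2.89, still need 0.0 g).
Greedy by cheapest-per-g is optimal for a single linear constraint, so the minimum cost is $2.89.

$2.89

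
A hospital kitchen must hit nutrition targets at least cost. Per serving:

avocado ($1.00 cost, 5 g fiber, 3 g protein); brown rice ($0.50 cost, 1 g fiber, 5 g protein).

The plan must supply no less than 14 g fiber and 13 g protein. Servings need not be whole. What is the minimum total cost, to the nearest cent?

An LP optimum is at a vertex; with two nutrient constraints at most two foods are used. Check each candidate.
avocado only: max(14/5, 13/3) = 4.333 servings → $4.33.
brown rice only: max(14/1, 13/5) = 14 servings → $7.00.
avocado + brown rice with both tight: 2.591 servings and 1.045 servings → $3.11.
The minimum over all feasible corners is $3.11.

$3.11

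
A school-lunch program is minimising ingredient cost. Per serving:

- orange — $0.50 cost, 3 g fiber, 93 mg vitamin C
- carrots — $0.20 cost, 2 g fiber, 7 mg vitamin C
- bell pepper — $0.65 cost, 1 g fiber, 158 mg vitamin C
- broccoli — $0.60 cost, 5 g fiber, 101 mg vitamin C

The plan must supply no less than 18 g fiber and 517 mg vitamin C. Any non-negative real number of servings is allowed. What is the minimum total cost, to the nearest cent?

The cheapest plan sits at a corner of the feasible region — with two constraints it uses at most two foods.
orange only: max(18/3, 517/93) = 6 servings → $3.00.
carrots only: max(18/2, 517/7) = 73.86 servings → $14.77.
bell pepper only: max(18/1, 517/158) = 18 servings → $11.70.
broccoli only: max(18/5, 517/101) = 5.119 servings → $3.07.
orange + carrots with both tight: 5.503 servings and 0.7455 servings → $2.90.
orange + bell pepper: the both-tight solution has a negative serving — not a feasible corner.
orange + broccoli with both tight: 4.735 servings and 0.7593 servings → $2.82.
carrots + bell pepper with both tight: 7.531 servings and 2.939 servings → $3.42.
carrots + broccoli: intersection lies outside the first quadrant.
bell pepper + broccoli with both tight: 1.113 servings and 3.377 servings → $2.75.
The minimum over all feasible corners is $2.75.

$2.75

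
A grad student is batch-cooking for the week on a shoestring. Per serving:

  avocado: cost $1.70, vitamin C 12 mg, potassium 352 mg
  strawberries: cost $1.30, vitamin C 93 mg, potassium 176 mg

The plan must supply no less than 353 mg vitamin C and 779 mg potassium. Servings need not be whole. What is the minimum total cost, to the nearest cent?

A basic optimal solution has at most two foods positive. Try each food alone and each pair with both targets met exactly.
avocado only: max(353/12, 779/352) = 29.42 servings → $50.01.
strawberries only: max(353/93, 779/176) = 4.426 servings → $5.75.
avocado + strawberries with both tight: 0.337 servings and 3.752 servings → $5.45.
So the least-cost plan costs $5.45.

$5.45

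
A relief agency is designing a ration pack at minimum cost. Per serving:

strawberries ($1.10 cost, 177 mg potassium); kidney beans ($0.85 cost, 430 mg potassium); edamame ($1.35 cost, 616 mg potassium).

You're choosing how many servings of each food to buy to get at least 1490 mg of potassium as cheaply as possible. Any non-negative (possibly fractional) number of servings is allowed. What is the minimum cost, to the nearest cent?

$2.95

Cost per mg of potassium: kidney beans $0.0020, edamame $0.0022, strawberries $0.0062.
With no serving limits, use only kidney beans: 1490 mg / 430 mg = 3.465 servings × $0.85 = $2.95.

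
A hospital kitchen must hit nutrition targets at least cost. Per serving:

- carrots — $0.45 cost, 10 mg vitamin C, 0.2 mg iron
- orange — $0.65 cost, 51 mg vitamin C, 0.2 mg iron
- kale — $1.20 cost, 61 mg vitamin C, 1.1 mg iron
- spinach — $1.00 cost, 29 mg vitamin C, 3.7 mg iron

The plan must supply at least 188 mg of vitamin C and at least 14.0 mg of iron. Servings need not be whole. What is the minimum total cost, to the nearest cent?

$4.73

Two binding constraints pin down two serving amounts, so the optimal mix uses at most two foods. The candidates are each food alone (scaled to the tighter of vitamin C/iron) and each pair with both constraints tight.
carrots only: max(188/10, 14.0/0.2) = 70 servings → $31.50.
orange only: max(188/51, 14.0/0.2) = 70 servings → $45.50.
kale only: max(188/61, 14.0/1.1) = 12.73 servings → $15.27.
spinach only: max(188/29, 14.0/3.7) = 6.483 servings → $6.48.
carrots + orange: intersection lies outside the first quadrant.
carrots + kale with both targets exact would need a negative amount; discard.
carrots + spinach with both tight: 9.282 servings and 3.282 servings → $7.46.
orange + kale with both targets exact would need a negative amount; discard.
orange + spinach with both tight: 1.583 servings and 3.698 servings → $4.73.
kale + spinach with both tight: 1.494 servings and 3.34 servings → $5.13.
The minimum over all feasible corners is $4.73.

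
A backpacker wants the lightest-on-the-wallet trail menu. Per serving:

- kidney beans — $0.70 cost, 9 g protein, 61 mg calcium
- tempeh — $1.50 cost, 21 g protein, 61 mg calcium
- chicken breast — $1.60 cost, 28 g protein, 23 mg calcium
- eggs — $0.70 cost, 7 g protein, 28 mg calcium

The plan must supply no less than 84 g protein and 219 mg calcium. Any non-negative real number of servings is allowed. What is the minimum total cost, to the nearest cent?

$5.32

Two binding constraints pin down two serving amounts, so the optimal mix uses at most two foods. The candidates are each food alone (scaled to the tighter of protein/calcium) and each pair with both constraints tight.
kidney beans only: max(84/9, 219/61) = 9.333 servings → $6.53.
tempeh only: max(84/21, 219/61) = 4 servings → $6.00.
chicken breast only: max(84/28, 219/23) = 9.522 servings → $15.23.
eggs only: max(84/7, 219/28) = 12 servings → $8.40.
kidney beans + tempeh: the both-tight solution has a negative serving — not a feasible corner.
kidney beans + chicken breast with both tight: 2.798 servings and 2.101 servings → $5.32.
kidney beans + eggs: intersection lies outside the first quadrant.
tempeh + chicken breast with both tight: 3.429 servings and 0.4286 servings → $5.83.
tempeh + eggs with both targets exact would need a negative amount; discard.
chicken breast + eggs with both tight: 1.315 servings and 6.742 servings → $6.82.
Cheapest feasible corner: $5.32.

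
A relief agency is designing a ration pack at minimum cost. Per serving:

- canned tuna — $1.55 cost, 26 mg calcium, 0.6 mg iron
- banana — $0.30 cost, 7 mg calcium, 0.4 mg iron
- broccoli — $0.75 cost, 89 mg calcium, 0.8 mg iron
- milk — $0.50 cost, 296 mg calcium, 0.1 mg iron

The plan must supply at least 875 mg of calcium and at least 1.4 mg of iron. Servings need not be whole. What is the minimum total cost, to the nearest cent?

For a min-cost LP with two ≥-constraints, a basic feasible solution has at most two positive variables.
canned tuna only: max(875/26, 1.4/0.6) = 33.65 servings → $52.16.
banana only: max(875/7, 1.4/0.4) = 125 servings → $37.50.
broccoli only: max(875/89, 1.4/0.8) = 9.831 servings → $7.37.
milk only: max(875/296, 1.4/0.1) = 14 servings → $7.00.
canned tuna + banana: intersection lies outside the first quadrant.
canned tuna + broccoli: the both-tight solution has a negative serving — not a feasible corner.
canned tuna + milk with both tight: 1.868 servings and 2.792 servings → $4.29.
banana + broccoli with both targets exact would need a negative amount; discard.
banana + milk with both tight: 2.777 servings and 2.89 servings → $2.28.
broccoli + milk with both tight: 1.434 servings and 2.525 servings → $2.34.
So the least-cost plan costs $2.28.

$2.28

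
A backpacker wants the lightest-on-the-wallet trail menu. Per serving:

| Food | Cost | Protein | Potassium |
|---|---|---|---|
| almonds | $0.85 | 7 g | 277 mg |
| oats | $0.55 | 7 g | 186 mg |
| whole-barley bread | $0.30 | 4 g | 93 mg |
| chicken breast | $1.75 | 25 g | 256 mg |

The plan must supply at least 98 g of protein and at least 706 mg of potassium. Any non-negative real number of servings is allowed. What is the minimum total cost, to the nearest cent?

This is a tiny linear program; its minimum lies at a vertex of the feasible set. List the vertices and price them.
almonds only: max(98/7, 706/277) = 14 servings → $11.90.
oats only: max(98/7, 706/186) = 14 servings → $7.70.
whole-barley bread only: max(98/4, 706/93) = 24.5 servings → $7.35.
chicken breast only: max(98/25, 706/256) = 3.92 servings → $6.86.
almonds + oats: intersection lies outside the first quadrant.
almonds + whole-barley bread: intersection lies outside the first quadrant.
almonds + chicken breast: the both-tight solution has a negative serving — not a feasible corner.
oats + whole-barley bread with both targets exact would need a negative amount; discard.
oats + chicken breast with both targets exact would need a negative amount; discard.
whole-barley bread + chicken breast: intersection lies outside the first quadrant.
Cheapest feasible corner: $6.86.

$6.86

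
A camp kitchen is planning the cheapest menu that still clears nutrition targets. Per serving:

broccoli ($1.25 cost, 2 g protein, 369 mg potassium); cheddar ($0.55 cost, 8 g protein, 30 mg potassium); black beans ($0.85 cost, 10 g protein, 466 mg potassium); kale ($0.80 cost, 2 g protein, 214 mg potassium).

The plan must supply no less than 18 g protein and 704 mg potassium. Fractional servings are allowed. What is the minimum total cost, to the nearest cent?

$1.48

This is a tiny linear program; its minimum lies at a vertex of the feasible set. List the vertices and price them.
broccoli only: max(18/2, 704/369) = 9 servings → $11.25.
cheddar only: max(18/8, 704/30) = 23.47 servings → $12.91.
black beans only: max(18/10, 704/466) = 1.8 servings → $1.53.
kale only: max(18/2, 704/214) = 9 servings → $7.20.
broccoli + cheddar with both tight: 1.761 servings and 1.81 servings → $3.20.
broccoli + black beans: the both-tight solution has a negative serving — not a feasible corner.
broccoli + kale: intersection lies outside the first quadrant.
cheddar + black beans with both tight: 0.3932 servings and 1.485 servings → $1.48.
cheddar + kale with both tight: 1.479 servings and 3.082 servings → $3.28.
black beans + kale with both targets exact would need a negative amount; discard.
The minimum over all feasible corners is $1.48.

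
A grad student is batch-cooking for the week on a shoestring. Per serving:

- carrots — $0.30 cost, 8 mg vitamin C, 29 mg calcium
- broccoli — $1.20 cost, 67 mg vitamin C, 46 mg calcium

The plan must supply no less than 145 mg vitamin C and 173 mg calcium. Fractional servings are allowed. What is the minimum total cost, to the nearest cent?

A basic optimal solution has at most two foods positive. Try each food alone and each pair with both targets met exactly.
carrots only: max(145/8, 173/29) = 18.12 servings → $5.44.
broccoli only: max(145/67, 173/46) = 3.761 servings → $4.51.
carrots + broccoli with both tight: 3.124 servings and 1.791 servings → $3.09.
So the least-cost plan costs $3.09.

$3.09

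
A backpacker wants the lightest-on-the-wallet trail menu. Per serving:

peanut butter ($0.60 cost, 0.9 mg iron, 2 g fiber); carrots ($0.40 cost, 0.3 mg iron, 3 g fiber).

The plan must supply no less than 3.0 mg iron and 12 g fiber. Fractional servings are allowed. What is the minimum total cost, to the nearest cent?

$2.46

peanut butter only: max(3.0/0.9, 12/2) = 6 servings → $3.60.
carrots only: max(3.0/0.3, 12/3) = 10 servings → $4.00.
peanut butter + carrots with both tight: 2.571 servings and 2.286 servings → $2.46.
Cheapest feasible corner: $2.46.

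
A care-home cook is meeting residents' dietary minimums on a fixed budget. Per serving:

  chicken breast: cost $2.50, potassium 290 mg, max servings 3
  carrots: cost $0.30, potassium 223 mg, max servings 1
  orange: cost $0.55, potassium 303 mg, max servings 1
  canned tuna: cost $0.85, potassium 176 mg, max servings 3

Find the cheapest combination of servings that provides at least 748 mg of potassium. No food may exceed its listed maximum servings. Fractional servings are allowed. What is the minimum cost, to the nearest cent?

$1.92

Cost per mg of potassium: carrots $0.0013, orange $0.0018, canned tuna $0.0048, chicken breast $0.0086.
Take 1 serving of carrots: +223.0 mg potassium for $0.30 (total $0.30, still need 525.0 mg).
Take 1 serving of orange: +303.0 mg potassium for $0.55 (total $0.85, still need 222.0 mg).
Take 1.261 servings of canned tuna: +222.0 mg potassium for $1.07 (total $1.92, still need 0.0 mg).
Filling from the cheapest source first is optimal under one linear minimum: $1.92.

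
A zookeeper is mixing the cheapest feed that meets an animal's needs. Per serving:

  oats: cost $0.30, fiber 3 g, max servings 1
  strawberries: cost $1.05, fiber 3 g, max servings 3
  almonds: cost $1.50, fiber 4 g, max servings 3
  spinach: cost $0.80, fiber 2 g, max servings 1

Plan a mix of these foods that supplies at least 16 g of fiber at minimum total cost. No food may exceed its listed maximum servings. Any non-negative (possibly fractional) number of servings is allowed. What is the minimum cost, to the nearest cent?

$4.95

Cost per g of fiber: oats $0.1000, strawberries $0.3500, almonds $0.3750, spinach $0.4000.
Take 1 serving of oats: +3.0 g fiber for $0.30 (total $0.30, still need 13.0 g).
Take 3 servings of strawberries: +9.0 g fiber for $3.15 (total $3.45, still need 4.0 g).
Take 1 serving of almonds: +4.0 g fiber for $1.50 (total $4.95, still need 0.0 g).
Greedy by cheapest-per-g is optimal for a single linear constraint, so the minimum cost is $4.95.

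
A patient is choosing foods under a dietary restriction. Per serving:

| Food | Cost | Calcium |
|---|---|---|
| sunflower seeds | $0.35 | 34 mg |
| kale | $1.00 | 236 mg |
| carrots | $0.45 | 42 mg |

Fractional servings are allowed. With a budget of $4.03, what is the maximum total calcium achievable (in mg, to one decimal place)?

Calcium per dollar: kale 236, sunflower seeds 97.14, carrots 93.33.
With no serving limits, spend the whole cost allowance on kale: $4.03 / $1.00 × 236 mg = 951.1 mg.

951.1 mg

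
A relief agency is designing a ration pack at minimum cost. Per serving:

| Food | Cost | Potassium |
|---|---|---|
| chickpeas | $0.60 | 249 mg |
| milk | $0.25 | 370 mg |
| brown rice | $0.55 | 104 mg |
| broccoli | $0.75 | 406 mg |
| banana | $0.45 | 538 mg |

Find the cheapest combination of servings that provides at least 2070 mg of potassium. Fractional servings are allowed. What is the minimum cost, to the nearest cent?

Cost per mg of potassium: milk $0.0007, banana $0.0008, broccoli $0.0018, chickpeas $0.0024, brown rice $0.0053.
With no serving limits, use only milk: 2070 mg / 370 mg = 5.595 servings × $0.25 = $1.40.

$1.40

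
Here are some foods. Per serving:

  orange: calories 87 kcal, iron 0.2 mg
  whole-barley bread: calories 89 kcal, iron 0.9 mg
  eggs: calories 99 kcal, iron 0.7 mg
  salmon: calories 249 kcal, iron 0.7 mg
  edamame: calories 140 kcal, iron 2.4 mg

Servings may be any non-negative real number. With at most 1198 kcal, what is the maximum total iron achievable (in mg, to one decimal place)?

20.5 mg

Iron per kcal: edamame 0.01714, whole-barley bread 0.01011, eggs 0.007071, salmon 0.002811, orange 0.002299.
With no serving limits, spend the whole calories allowance on edamame: 1198 kcal / 140 kcal × 2.4 mg = 20.5 mg.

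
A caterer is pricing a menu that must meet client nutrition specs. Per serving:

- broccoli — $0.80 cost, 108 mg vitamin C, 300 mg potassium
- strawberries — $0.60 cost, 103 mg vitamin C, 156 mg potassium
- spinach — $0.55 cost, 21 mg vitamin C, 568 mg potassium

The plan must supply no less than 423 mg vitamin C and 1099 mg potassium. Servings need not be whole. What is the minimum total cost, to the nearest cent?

$2.83

broccoli only: max(423/108, 1099/300) = 3.917 servings → $3.13.
strawberries only: max(423/103, 1099/156) = 7.045 servings → $4.23.
spinach only: max(423/21, 1099/568) = 20.14 servings → $11.08.
broccoli + strawberries with both tight: 3.36 servings and 0.5841 servings → $3.04.
broccoli + spinach with both targets exact would need a negative amount; discard.
strawberries + spinach with both tight: 3.933 servings and 0.8548 servings → $2.83.
So the least-cost plan costs $2.83.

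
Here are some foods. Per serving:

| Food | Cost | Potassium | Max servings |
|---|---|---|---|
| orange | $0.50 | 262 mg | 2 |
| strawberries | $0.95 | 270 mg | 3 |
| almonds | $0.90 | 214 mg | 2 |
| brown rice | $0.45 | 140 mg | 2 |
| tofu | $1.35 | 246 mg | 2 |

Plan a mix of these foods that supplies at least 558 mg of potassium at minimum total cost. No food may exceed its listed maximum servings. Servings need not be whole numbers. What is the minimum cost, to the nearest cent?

$1.11

Cost per mg of potassium: orange $0.0019, brown rice $0.0032, strawberries $0.0035, almonds $0.0042, tofu $0.0055.
Take 2 servings of orange: +524.0 mg potassium for $1.00 (total $1.00, still need 34.0 mg).
Take 0.2429 servings of brown rice: +34.0 mg potassium for $0.11 (total $1.11, still need 0.0 mg).
Filling from the cheapest source first is optimal under one linear minimum: $1.11.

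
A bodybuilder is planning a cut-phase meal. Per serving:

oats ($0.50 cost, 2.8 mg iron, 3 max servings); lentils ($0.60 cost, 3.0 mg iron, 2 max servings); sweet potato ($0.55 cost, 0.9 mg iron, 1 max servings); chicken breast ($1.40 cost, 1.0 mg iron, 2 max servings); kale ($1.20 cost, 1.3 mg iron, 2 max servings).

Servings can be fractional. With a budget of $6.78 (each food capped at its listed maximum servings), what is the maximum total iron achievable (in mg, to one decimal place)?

Iron per dollar: oats 5.6, lentils 5, sweet potato 1.636, kale 1.083, chicken breast 0.7143.
Take 3 servings of oats: spends $1.50, +8.4 mg iron (running total 8.4 mg).
Take 2 servings of lentils: spends $1.20, +6.0 mg iron (running total 14.4 mg).
Take 1 serving of sweet potato: spends $0.55, +0.9 mg iron (running total 15.3 mg).
Take 2 servings of kale: spends $2.40, +2.6 mg iron (running total 17.9 mg).
Take 0.8071 servings of chicken breast: spends $1.13, +0.8 mg iron (running total 18.7 mg).
Greedy by best ratio exhausts the cost allowance optimally: 18.7 mg.

18.7 mg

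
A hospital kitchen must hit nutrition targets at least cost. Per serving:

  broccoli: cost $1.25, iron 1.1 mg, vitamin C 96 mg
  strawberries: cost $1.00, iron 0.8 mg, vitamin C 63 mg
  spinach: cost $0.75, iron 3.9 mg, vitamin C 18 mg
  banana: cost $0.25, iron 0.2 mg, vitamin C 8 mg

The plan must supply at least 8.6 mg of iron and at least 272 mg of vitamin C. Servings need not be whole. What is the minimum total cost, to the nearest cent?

This is a tiny linear program; its minimum lies at a vertex of the feasible set. List the vertices and price them.
broccoli only: max(8.6/1.1, 272/96) = 7.818 servings → $9.77.
strawberries only: max(8.6/0.8, 272/63) = 10.75 servings → $10.75.
spinach only: max(8.6/3.9, 272/18) = 15.11 servings → $11.33.
banana only: max(8.6/0.2, 272/8) = 43 servings → $10.75.
broccoli + strawberries: intersection lies outside the first quadrant.
broccoli + spinach with both tight: 2.555 servings and 1.484 servings → $4.31.
broccoli + banana: the both-tight solution has a negative serving — not a feasible corner.
strawberries + spinach with both tight: 3.917 servings and 1.402 servings → $4.97.
strawberries + banana: intersection lies outside the first quadrant.
spinach + banana with both tight: 0.5217 servings and 32.83 servings → $8.60.
Cheapest feasible corner: $4.31.

$4.31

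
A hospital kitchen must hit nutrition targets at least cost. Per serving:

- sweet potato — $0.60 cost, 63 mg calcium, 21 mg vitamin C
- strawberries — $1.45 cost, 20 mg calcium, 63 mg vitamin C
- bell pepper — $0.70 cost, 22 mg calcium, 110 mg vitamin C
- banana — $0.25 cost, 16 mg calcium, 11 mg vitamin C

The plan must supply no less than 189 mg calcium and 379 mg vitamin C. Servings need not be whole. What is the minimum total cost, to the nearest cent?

Compare the cost at each extreme point of the feasible region.
sweet potato only: max(189/63, 379/21) = 18.05 servings → $10.83.
strawberries only: max(189/20, 379/63) = 9.45 servings → $13.70.
bell pepper only: max(189/22, 379/110) = 8.591 servings → $6.01.
banana only: max(189/16, 379/11) = 34.45 servings → $8.61.
sweet potato + strawberries with both tight: 1.219 servings and 5.609 servings → $8.87.
sweet potato + bell pepper with both tight: 1.925 servings and 3.078 servings → $3.31.
sweet potato + banana: the both-tight solution has a negative serving — not a feasible corner.
strawberries + bell pepper: intersection lies outside the first quadrant.
strawberries + banana with both tight: 5.057 servings and 5.491 servings → $8.71.
bell pepper + banana with both tight: 2.625 servings and 8.203 servings → $3.89.
So the least-cost plan costs $3.31.

$3.31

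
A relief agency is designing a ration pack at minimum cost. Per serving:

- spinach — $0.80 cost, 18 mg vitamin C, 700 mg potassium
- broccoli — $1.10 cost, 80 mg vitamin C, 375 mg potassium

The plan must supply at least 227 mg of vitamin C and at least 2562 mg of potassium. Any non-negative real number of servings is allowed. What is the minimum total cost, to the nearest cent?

$4.47

With two linear requirements the optimum uses one or two foods; enumerate the corners.
spinach only: max(227/18, 2562/700) = 12.61 servings → $10.09.
broccoli only: max(227/80, 2562/375) = 6.832 servings → $7.52.
spinach + broccoli with both tight: 2.433 servings and 2.29 servings → $4.47.
So the least-cost plan costs $4.47.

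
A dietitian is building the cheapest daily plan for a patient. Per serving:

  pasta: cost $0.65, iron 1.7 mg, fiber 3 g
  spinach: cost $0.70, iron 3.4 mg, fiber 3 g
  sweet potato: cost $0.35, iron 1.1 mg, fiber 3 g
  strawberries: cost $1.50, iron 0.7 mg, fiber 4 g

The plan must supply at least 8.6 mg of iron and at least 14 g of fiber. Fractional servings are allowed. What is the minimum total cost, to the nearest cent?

The cheapest plan sits at a corner of the feasible region — with two constraints it uses at most two foods.
pasta only: max(8.6/1.7, 14/3) = 5.059 servings → $3.29.
spinach only: max(8.6/3.4, 14/3) = 4.667 servings → $3.27.
sweet potato only: max(8.6/1.1, 14/3) = 7.818 servings → $2.74.
strawberries only: max(8.6/0.7, 14/4) = 12.29 servings → $18.43.
pasta + spinach with both tight: 4.275 servings and 0.3922 servings → $3.05.
pasta + sweet potato: intersection lies outside the first quadrant.
pasta + strawberries: the both-tight solution has a negative serving — not a feasible corner.
spinach + sweet potato with both tight: 1.507 servings and 3.159 servings → $2.16.
spinach + strawberries with both tight: 2.139 servings and 1.896 servings → $4.34.
sweet potato + strawberries: the both-tight solution has a negative serving — not a feasible corner.
Cheapest feasible corner: $2.16.

$2.16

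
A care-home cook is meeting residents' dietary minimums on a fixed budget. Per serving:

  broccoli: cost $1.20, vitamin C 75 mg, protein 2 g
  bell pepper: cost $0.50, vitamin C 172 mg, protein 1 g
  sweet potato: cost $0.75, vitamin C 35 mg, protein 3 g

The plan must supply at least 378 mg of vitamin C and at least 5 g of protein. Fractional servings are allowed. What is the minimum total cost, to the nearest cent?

Two binding constraints pin down two serving amounts, so the optimal mix uses at most two foods. The candidates are each food alone (scaled to the tighter of vitamin C/protein) and each pair with both constraints tight.
broccoli only: max(378/75, 5/2) = 5.04 servings → $6.05.
bell pepper only: max(378/172, 5/1) = 5 servings → $2.50.
sweet potato only: max(378/35, 5/3) = 10.8 servings → $8.10.
broccoli + bell pepper with both tight: 1.792 servings and 1.416 servings → $2.86.
broccoli + sweet potato with both targets exact would need a negative amount; discard.
bell pepper + sweet potato with both tight: 1.994 servings and 1.002 servings → $1.75.
The minimum over all feasible corners is $1.75.

$1.75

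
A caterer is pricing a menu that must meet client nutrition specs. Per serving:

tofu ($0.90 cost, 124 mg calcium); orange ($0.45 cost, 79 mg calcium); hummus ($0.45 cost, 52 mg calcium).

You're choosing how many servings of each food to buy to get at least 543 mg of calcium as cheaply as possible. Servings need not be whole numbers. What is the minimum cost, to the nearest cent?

$3.09

Cost per mg of calcium: orange $0.0057, tofu $0.0073, hummus $0.0087.
With no serving limits, use only orange: 543 mg / 79 mg = 6.873 servings × $0.45 = $3.09.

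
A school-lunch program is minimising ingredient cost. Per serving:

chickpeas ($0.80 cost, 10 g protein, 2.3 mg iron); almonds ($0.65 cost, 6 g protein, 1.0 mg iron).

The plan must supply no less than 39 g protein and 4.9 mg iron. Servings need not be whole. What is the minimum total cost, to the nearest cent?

Two binding constraints pin down two serving amounts, so the optimal mix uses at most two foods. The candidates are each food alone (scaled to the tighter of protein/iron) and each pair with both constraints tight.
chickpeas only: max(39/10, 4.9/2.3) = 3.9 servings → $3.12.
almonds only: max(39/6, 4.9/1.0) = 6.5 servings → $4.22.
chickpeas + almonds: the both-tight solution has a negative serving — not a feasible corner.
The minimum over all feasible corners is $3.12.

$3.12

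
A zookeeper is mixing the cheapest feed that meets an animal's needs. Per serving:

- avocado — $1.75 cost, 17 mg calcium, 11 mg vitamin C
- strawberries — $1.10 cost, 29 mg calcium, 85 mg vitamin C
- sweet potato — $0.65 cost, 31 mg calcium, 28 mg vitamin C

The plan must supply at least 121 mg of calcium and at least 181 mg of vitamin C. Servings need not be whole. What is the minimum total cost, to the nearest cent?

$3.14

Minimising a linear cost over {calcium ≥ 121, vitamin C ≥ 181, servings ≥ 0} — the optimum is at a vertex, using one or two foods.
avocado only: max(121/17, 181/11) = 16.45 servings → $28.80.
strawberries only: max(121/29, 181/85) = 4.172 servings → $4.59.
sweet potato only: max(121/31, 181/28) = 6.464 servings → $4.20.
avocado + strawberries with both tight: 4.472 servings and 1.551 servings → $9.53.
avocado + sweet potato: the both-tight solution has a negative serving — not a feasible corner.
strawberries + sweet potato with both tight: 1.219 servings and 2.762 servings → $3.14.
The minimum over all feasible corners is $3.14.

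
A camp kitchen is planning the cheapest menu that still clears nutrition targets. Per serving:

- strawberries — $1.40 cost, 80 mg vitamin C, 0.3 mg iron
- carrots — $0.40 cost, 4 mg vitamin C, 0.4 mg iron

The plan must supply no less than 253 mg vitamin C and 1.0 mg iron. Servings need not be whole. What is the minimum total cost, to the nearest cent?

A basic optimal solution has at most two foods positive. Try each food alone and each pair with both targets met exactly.
strawberries only: max(253/80, 1.0/0.3) = 3.333 servings → $4.67.
carrots only: max(253/4, 1.0/0.4) = 63.25 servings → $25.30.
strawberries + carrots with both tight: 3.156 servings and 0.1331 servings → $4.47.
Cheapest feasible corner: $4.47.

$4.47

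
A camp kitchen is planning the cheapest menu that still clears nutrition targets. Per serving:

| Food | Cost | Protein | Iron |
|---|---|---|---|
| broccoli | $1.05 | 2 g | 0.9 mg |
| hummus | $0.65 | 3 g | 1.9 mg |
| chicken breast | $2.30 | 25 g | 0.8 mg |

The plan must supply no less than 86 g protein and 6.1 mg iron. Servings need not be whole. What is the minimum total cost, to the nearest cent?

Two binding constraints pin down two serving amounts, so the optimal mix uses at most two foods. The candidates are each food alone (scaled to the tighter of protein/iron) and each pair with both constraints tight.
broccoli only: max(86/2, 6.1/0.9) = 43 servings → $45.15.
hummus only: max(86/3, 6.1/1.9) = 28.67 servings → $18.63.
chicken breast only: max(86/25, 6.1/0.8) = 7.625 servings → $17.54.
broccoli + hummus: intersection lies outside the first quadrant.
broccoli + chicken breast with both tight: 4.005 servings and 3.12 servings → $11.38.
hummus + chicken breast with both tight: 1.856 servings and 3.217 servings → $8.61.
So the least-cost plan costs $8.61.

$8.61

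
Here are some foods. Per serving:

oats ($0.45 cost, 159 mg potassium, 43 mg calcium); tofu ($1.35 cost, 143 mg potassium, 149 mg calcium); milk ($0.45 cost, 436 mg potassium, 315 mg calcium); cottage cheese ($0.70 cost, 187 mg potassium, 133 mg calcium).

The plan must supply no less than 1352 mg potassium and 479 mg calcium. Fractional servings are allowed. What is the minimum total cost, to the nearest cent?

$1.40

Compare the cost at each extreme point of the feasible region.
oats only: max(1352/159, 479/43) = 11.14 servings → $5.01.
tofu only: max(1352/143, 479/149) = 9.455 servings → $12.76.
milk only: max(1352/436, 479/315) = 3.101 servings → $1.40.
cottage cheese only: max(1352/187, 479/133) = 7.23 servings → $5.06.
oats + tofu with both tight: 7.579 servings and 1.028 servings → $4.80.
oats + milk with both tight: 6.926 servings and 0.5752 servings → $3.38.
oats + cottage cheese with both tight: 6.886 servings and 1.375 servings → $4.06.
tofu + milk: the both-tight solution has a negative serving — not a feasible corner.
tofu + cottage cheese: intersection lies outside the first quadrant.
milk + cottage cheese with both targets exact would need a negative amount; discard.
The minimum over all feasible corners is $1.40.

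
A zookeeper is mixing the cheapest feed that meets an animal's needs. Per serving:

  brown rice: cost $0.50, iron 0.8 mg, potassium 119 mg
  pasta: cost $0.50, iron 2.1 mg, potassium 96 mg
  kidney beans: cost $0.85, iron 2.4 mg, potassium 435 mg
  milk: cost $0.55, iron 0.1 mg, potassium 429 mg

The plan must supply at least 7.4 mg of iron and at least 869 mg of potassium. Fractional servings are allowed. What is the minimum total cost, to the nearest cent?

An LP optimum is at a vertex; with two nutrient constraints at most two foods are used. Check each candidate.
brown rice only: max(7.4/0.8, 869/119) = 9.25 servings → $4.62.
pasta only: max(7.4/2.1, 869/96) = 9.052 servings → $4.53.
kidney beans only: max(7.4/2.4, 869/435) = 3.083 servings → $2.62.
milk only: max(7.4/0.1, 869/429) = 74 servings → $40.70.
brown rice + pasta with both tight: 6.438 servings and 1.071 servings → $3.75.
brown rice + kidney beans: the both-tight solution has a negative serving — not a feasible corner.
brown rice + milk with both targets exact would need a negative amount; discard.
pasta + kidney beans with both tight: 1.659 servings and 1.632 servings → $2.22.
pasta + milk with both tight: 3.464 servings and 1.25 servings → $2.42.
kidney beans + milk: the both-tight solution has a negative serving — not a feasible corner.
The minimum over all feasible corners is $2.22.

$2.22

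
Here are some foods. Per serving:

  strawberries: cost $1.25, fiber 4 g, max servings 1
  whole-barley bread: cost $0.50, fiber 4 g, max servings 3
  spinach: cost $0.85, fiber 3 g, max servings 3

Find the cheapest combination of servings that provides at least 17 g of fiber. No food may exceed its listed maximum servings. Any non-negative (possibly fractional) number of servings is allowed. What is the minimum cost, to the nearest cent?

Cost per g of fiber: whole-barley bread $0.1250, spinach $0.2833, strawberries $0.3125.
Take 3 servings of whole-barley bread: +12.0 g fiber for $1.50 (total $1.50, still need 5.0 g).
Take 1.667 servings of spinach: +5.0 g fiber for $1.42 (total $2.92, still need 0.0 g).
Filling from the cheapest source first is optimal under one linear minimum: $2.92.

$2.92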